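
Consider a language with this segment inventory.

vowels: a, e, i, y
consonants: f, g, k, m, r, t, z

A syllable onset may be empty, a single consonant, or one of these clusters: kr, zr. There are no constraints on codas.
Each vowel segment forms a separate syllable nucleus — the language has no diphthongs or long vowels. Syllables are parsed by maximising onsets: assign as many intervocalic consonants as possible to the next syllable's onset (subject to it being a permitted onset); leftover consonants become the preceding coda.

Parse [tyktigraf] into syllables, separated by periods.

The vowels are y, i, a — 3 nuclei, so 3 syllables.
V1 /y/ – V2 /i/: /kt/; trying suffixes from longest down, /t/ is the first permitted one, so coda /k/ | onset /t/.
V2 /i/ – V3 /a/: /gr/ — longest licit onset from the right is /r/, leaving /g/ as coda.

tyk.tig.raf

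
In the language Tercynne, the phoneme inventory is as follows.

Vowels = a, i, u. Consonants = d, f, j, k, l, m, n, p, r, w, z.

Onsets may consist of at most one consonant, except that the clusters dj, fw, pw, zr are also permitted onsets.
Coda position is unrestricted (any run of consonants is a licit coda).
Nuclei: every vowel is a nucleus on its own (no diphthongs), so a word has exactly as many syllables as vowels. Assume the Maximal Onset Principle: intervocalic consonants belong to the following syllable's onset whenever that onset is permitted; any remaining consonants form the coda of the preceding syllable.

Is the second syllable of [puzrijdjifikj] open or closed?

The vowels are u, i, i, i — 4 nuclei, so 4 syllables.
σ1/σ2 boundary: /zr/ — entire cluster is a permitted onset → onset /zr/, coda ∅.
σ2/σ3 boundary: cluster /jdj/ — the longest permitted-onset suffix is /dj/; onset = /dj/, preceding coda = /j/.
σ3/σ4 boundary: /f/ is a single consonant, so it becomes the next onset.
Putting it together: pu.zrij.dji.fikj.
Syllable 2 is /zrij/ with coda /j/, so it is closed.

closed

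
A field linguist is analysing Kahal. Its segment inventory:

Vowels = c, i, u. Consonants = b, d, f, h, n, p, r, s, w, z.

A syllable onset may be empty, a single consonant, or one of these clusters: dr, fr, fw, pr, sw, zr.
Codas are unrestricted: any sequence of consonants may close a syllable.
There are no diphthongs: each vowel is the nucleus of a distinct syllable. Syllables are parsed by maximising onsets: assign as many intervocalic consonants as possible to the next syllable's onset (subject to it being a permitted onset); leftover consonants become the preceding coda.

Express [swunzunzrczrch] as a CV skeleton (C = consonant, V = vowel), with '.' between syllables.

Nuclei (vowels): u, u, c, c → 4 syllables.
Between /u/ (V1) and /u/ (V2): /nz/; trying suffixes from longest down, /z/ is the first permitted one, so coda /n/ | onset /z/.
Between /u/ (V2) and /c/ (V3): /nzr/; trying suffixes from longest down, /zr/ is the first permitted one, so coda /n/ | onset /zr/.
Between /c/ (V3) and /c/ (V4): /zr/ — entire cluster is a permitted onset → onset /zr/, coda ∅.
Result: swun.zun.zrc.zrch.
Mapping each syllable to C/V: /swun/ → CCVC, /zun/ → CVC, /zrc/ → CCV, /zrch/ → CCVC.

CCVC.CVC.CCV.CCVC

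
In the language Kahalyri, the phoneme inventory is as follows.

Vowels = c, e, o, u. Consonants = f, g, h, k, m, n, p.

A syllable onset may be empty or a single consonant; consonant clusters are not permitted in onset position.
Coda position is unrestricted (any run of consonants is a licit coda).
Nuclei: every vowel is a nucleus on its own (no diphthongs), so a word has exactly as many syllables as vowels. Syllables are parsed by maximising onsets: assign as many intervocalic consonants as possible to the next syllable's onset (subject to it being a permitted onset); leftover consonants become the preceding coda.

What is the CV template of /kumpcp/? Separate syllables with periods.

CVC.CVC

Vowels present: u, c; each is a nucleus, giving 2 syllables.
Between /u/ (V1) and /c/ (V2): /mp/; trying suffixes from longest down, /p/ is the first permitted one, so coda /m/ | onset /p/.
So the parse is kum.pcp.
Mapping each syllable to C/V: /kum/ → CVC, /pcp/ → CVC.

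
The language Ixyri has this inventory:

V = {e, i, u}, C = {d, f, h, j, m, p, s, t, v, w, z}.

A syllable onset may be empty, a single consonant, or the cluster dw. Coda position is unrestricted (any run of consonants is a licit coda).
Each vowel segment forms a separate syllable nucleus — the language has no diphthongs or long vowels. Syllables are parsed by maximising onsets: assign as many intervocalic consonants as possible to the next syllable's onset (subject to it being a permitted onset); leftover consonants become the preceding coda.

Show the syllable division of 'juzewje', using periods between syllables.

The vowels are u, e, e — 3 nuclei, so 3 syllables.
σ1/σ2 boundary: /z/ is a single consonant, so it becomes the next onset.
σ2/σ3 boundary: /wj/ splits as /w/ + /j/ (/j/ is the longest suffix that is a licit onset).

ju.zew.je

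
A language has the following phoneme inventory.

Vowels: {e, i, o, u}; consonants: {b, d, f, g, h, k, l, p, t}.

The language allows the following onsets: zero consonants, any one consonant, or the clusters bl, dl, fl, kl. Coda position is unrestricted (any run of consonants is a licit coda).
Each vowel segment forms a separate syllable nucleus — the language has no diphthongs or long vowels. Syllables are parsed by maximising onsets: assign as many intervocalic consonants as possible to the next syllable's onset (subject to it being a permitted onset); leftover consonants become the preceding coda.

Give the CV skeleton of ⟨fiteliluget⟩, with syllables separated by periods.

Vowels present: i, e, i, u, e; each is a nucleus, giving 5 syllables.
/i…e/ gap (V1→V2): /t/ is a single consonant, so it becomes the next onset.
/e…i/ gap (V2→V3): /l/ is a single consonant, so it becomes the next onset.
/i…u/ gap (V3→V4): just /l/ — single C goes to the following onset.
/u…e/ gap (V4→V5): just /g/ — single C goes to the following onset.
Syllabification: fi.te.li.lu.get.
Mapping each syllable to C/V: /fi/ → CV, /te/ → CV, /li/ → CV, /lu/ → CV, /get/ → CVC.

CV.CV.CV.CV.CVC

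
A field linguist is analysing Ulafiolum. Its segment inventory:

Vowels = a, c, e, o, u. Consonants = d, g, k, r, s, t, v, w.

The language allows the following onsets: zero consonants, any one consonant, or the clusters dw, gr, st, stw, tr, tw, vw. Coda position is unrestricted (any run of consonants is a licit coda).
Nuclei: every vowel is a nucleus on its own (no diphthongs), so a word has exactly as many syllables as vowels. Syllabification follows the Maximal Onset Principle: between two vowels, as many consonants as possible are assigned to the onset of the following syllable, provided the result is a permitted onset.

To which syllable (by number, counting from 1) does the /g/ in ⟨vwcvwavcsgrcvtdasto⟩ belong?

4

Nuclei (vowels): c, a, c, c, a, o → 6 syllables.
/c…a/ gap (V1→V2): /vw/ is a licit onset in full, so it all attaches to the next syllable.
/a…c/ gap (V2→V3): just /v/ — single C goes to the following onset.
/c…c/ gap (V3→V4): /sgr/ splits as /s/ + /gr/ (/gr/ is the longest suffix that is a licit onset).
/c…a/ gap (V4→V5): /vtd/; trying suffixes from longest down, /d/ is the first permitted one, so coda /vt/ | onset /d/.
/a…o/ gap (V5→V6): /st/ is a licit onset in full, so it all attaches to the next syllable.
So the parse is vwc.vwa.vcs.grcvt.da.sto.
The /g/ is in the onset of syllable 4 (/grcvt/).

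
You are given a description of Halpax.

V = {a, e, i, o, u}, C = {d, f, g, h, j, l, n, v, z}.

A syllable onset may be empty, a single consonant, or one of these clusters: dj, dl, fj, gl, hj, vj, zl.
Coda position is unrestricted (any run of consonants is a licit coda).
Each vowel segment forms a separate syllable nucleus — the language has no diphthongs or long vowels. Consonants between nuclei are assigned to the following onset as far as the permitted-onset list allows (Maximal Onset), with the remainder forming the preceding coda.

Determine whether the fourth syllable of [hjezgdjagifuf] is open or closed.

closed

Nuclei (vowels): e, a, i, u → 4 syllables.
σ1/σ2 boundary: /zgdj/; trying suffixes from longest down, /dj/ is the first permitted one, so coda /zg/ | onset /dj/.
σ2/σ3 boundary: just /g/ — single C goes to the following onset.
σ3/σ4 boundary: /f/ → onset of the next syllable (single consonants are always licit onsets).
Putting it together: hjezg.dja.gi.fuf.
Syllable 4 is /fuf/ with coda /f/, so it is closed.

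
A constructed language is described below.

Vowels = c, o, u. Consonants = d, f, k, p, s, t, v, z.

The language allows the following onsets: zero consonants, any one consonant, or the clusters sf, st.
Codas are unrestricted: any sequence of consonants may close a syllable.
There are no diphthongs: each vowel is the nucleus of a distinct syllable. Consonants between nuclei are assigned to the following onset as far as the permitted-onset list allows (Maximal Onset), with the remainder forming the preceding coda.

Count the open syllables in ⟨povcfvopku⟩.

Vowels present: o, c, o, u; each is a nucleus, giving 4 syllables.
σ1/σ2 boundary: just /v/ — single C goes to the following onset.
σ2/σ3 boundary: /fv/ splits as /f/ + /v/ (/v/ is the longest suffix that is a licit onset).
σ3/σ4 boundary: /pk/ splits as /p/ + /k/ (/k/ is the longest suffix that is a licit onset).
Result: po.vcf.vop.ku.
Classifying each syllable: /po/ (open), /vcf/ (closed), /vop/ (closed), /ku/ (open).
Open syllables: 2.

2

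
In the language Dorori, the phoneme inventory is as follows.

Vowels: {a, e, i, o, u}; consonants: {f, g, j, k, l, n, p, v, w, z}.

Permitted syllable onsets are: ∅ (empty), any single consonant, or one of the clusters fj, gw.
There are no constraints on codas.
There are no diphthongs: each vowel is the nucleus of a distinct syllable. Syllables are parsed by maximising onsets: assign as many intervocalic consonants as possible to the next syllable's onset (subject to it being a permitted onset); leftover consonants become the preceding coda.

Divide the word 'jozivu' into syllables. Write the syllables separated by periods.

Nuclei (vowels): o, i, u → 3 syllables.
σ1/σ2 boundary: /z/ → onset of the next syllable (single consonants are always licit onsets).
σ2/σ3 boundary: just /v/ — single C goes to the following onset.

jo.zi.vu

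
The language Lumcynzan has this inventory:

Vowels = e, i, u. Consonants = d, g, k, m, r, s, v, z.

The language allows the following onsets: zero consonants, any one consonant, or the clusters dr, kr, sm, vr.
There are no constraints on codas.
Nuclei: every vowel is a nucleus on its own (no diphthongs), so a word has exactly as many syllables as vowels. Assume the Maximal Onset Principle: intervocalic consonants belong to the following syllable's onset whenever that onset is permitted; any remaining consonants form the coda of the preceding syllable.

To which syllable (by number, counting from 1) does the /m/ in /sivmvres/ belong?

1

Nuclei (vowels): i, e → 2 syllables.
/i…e/ gap (V1→V2): cluster /vmvr/ — the longest permitted-onset suffix is /vr/; onset = /vr/, preceding coda = /vm/.
Putting it together: sivm.vres.
The /m/ is in the coda of syllable 1 (/sivm/).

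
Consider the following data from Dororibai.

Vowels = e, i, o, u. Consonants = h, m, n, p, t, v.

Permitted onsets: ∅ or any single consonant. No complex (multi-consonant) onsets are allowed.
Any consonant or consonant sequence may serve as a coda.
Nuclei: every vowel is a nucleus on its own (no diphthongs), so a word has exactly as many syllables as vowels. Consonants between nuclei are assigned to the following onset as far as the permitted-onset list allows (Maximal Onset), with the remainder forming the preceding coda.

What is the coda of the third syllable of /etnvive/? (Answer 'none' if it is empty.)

Vowels present: e, i, e; each is a nucleus, giving 3 syllables.
σ1/σ2 boundary: /tnv/ splits as /tn/ + /v/ (/v/ is the longest suffix that is a licit onset).
σ2/σ3 boundary: /v/ is a single consonant, so it becomes the next onset.
So the parse is etn.vi.ve.
Syllable 3 is /ve/: onset /v/, nucleus /e/, coda ∅.

none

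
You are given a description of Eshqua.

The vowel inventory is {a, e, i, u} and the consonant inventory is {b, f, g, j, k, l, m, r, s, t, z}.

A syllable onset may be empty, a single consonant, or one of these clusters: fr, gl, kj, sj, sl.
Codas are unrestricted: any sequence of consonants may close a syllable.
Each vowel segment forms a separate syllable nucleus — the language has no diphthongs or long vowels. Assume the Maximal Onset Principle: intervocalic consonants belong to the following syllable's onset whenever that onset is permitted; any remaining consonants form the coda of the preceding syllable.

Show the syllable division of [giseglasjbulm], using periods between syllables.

Nuclei (vowels): i, e, a, u → 4 syllables.
Between /i/ (V1) and /e/ (V2): /s/ → onset of the next syllable (single consonants are always licit onsets).
Between /e/ (V2) and /a/ (V3): cluster /gl/ — /gl/ is itself a permitted onset, so the whole cluster goes right; preceding coda = ∅.
Between /a/ (V3) and /u/ (V4): /sjb/ — longest licit onset from the right is /b/, leaving /sj/ as coda.

gi.se.glasj.bulm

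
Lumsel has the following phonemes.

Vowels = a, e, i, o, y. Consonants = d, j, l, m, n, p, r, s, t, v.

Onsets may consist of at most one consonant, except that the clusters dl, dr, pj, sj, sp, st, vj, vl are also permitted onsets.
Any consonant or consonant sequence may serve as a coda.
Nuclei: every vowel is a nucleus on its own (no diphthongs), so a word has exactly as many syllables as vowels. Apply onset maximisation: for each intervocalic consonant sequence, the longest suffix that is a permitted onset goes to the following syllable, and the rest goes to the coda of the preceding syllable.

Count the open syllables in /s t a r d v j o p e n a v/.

2

Nuclei (vowels): a, o, e, a → 4 syllables.
σ1/σ2 boundary: /rdvj/; trying suffixes from longest down, /vj/ is the first permitted one, so coda /rd/ | onset /vj/.
σ2/σ3 boundary: /p/ is a single consonant, so it becomes the next onset.
σ3/σ4 boundary: just /n/ — single C goes to the following onset.
Result: stard.vjo.pe.nav.
Classifying each syllable: /stard/ (closed), /vjo/ (open), /pe/ (open), /nav/ (closed).
Open syllables: 2.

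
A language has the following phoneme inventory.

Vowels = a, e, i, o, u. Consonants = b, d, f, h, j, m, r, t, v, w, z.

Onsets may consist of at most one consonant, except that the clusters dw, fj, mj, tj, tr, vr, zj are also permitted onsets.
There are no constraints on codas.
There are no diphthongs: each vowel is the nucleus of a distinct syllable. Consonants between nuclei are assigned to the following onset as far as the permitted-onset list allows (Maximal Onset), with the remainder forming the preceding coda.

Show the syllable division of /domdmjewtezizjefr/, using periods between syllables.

Vowels present: o, e, e, i, e; each is a nucleus, giving 5 syllables.
Between /o/ (V1) and /e/ (V2): /mdmj/ splits as /md/ + /mj/ (/mj/ is the longest suffix that is a licit onset).
Between /e/ (V2) and /e/ (V3): cluster /wt/ — the longest permitted-onset suffix is /t/; onset = /t/, preceding coda = /w/.
Between /e/ (V3) and /i/ (V4): /z/ is a single consonant, so it becomes the next onset.
Between /i/ (V4) and /e/ (V5): /zj/ is a licit onset in full, so it all attaches to the next syllable.

domd.mjew.te.zi.zjefr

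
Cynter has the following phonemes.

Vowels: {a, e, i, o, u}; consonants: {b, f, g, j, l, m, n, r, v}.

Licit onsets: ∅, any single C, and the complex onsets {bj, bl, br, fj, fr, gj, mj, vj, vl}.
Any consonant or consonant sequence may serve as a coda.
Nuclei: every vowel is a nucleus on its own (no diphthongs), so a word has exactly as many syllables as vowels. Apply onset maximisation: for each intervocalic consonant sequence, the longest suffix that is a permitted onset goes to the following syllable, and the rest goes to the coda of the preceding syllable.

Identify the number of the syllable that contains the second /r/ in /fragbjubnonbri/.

Vowels present: a, u, o, i; each is a nucleus, giving 4 syllables.
V1 /a/ – V2 /u/: /gbj/; trying suffixes from longest down, /bj/ is the first permitted one, so coda /g/ | onset /bj/.
V2 /u/ – V3 /o/: cluster /bn/ — the longest permitted-onset suffix is /n/; onset = /n/, preceding coda = /b/.
V3 /o/ – V4 /i/: /nbr/; trying suffixes from longest down, /br/ is the first permitted one, so coda /n/ | onset /br/.
So the parse is frag.bjub.non.bri.
The second /r/ is in the onset of syllable 4 (/bri/).

4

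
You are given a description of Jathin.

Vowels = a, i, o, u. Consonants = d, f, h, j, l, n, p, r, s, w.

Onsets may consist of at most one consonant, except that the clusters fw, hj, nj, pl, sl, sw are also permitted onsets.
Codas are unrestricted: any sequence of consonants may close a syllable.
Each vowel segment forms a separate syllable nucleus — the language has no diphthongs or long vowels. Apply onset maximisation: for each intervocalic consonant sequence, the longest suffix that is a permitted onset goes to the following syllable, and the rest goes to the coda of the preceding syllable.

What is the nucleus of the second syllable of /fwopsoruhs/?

Nuclei (vowels): o, o, u → 3 syllables.
The second nucleus (vowel 2 from the left) is /o/.

o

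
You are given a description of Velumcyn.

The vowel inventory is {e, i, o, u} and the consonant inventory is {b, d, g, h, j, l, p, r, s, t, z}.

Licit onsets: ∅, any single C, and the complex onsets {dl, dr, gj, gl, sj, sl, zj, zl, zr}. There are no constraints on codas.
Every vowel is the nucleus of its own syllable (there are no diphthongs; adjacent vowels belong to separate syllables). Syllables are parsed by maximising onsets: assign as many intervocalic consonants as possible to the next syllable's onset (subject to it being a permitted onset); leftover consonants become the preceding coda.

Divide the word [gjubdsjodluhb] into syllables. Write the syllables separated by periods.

gjubd.sjo.dluhb

Vowels present: u, o, u; each is a nucleus, giving 3 syllables.
σ1/σ2 boundary: /bdsj/; trying suffixes from longest down, /sj/ is the first permitted one, so coda /bd/ | onset /sj/.
σ2/σ3 boundary: /dl/ is a licit onset in full, so it all attaches to the next syllable.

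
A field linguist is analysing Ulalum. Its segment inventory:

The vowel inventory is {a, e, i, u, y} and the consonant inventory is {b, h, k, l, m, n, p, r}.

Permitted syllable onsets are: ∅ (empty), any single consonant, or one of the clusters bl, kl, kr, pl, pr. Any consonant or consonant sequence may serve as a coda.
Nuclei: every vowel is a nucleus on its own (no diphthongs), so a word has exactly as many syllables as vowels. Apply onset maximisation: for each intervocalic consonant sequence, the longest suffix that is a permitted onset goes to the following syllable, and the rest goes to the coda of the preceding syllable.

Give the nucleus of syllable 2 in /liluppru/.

u

The vowels are i, u, u — 3 nuclei, so 3 syllables.
The second nucleus (vowel 2 from the left) is /u/.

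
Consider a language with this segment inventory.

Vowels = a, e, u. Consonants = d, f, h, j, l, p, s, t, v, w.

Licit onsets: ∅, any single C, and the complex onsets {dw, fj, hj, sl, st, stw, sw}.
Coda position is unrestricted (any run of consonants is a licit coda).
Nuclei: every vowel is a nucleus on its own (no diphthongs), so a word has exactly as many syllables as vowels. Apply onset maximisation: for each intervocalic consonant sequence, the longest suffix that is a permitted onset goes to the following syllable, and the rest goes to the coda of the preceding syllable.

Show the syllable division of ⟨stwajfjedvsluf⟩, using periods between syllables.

stwaj.fjedv.sluf

Vowels present: a, e, u; each is a nucleus, giving 3 syllables.
/a…e/ gap (V1→V2): /jfj/; trying suffixes from longest down, /fj/ is the first permitted one, so coda /j/ | onset /fj/.
/e…u/ gap (V2→V3): /dvsl/ splits as /dv/ + /sl/ (/sl/ is the longest suffix that is a licit onset).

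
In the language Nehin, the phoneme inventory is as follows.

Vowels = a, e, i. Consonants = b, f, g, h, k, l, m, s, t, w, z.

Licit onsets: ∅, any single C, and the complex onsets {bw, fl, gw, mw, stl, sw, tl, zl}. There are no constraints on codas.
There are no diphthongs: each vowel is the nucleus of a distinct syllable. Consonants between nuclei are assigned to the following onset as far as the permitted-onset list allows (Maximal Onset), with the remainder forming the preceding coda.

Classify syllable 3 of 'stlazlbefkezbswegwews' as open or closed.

Vowels present: a, e, e, e, e; each is a nucleus, giving 5 syllables.
Between /a/ (V1) and /e/ (V2): cluster /zlb/ — the longest permitted-onset suffix is /b/; onset = /b/, preceding coda = /zl/.
Between /e/ (V2) and /e/ (V3): cluster /fk/ — the longest permitted-onset suffix is /k/; onset = /k/, preceding coda = /f/.
Between /e/ (V3) and /e/ (V4): /zbsw/ splits as /zb/ + /sw/ (/sw/ is the longest suffix that is a licit onset).
Between /e/ (V4) and /e/ (V5): /gw/ — entire cluster is a permitted onset → onset /gw/, coda ∅.
So the parse is stlazl.bef.kezb.swe.gwews.
Syllable 3 is /kezb/ with coda /zb/, so it is closed.

closed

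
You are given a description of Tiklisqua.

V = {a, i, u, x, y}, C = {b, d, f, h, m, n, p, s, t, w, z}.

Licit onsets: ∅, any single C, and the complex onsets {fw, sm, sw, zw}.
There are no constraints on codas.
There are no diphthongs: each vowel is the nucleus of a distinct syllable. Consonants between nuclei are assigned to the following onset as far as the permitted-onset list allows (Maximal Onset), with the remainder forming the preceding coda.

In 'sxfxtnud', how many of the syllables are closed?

The vowels are x, x, u — 3 nuclei, so 3 syllables.
σ1/σ2 boundary: /f/ → onset of the next syllable (single consonants are always licit onsets).
σ2/σ3 boundary: /tn/; trying suffixes from longest down, /n/ is the first permitted one, so coda /t/ | onset /n/.
Result: sx.fxt.nud.
Classifying each syllable: /sx/ (open), /fxt/ (closed), /nud/ (closed).
Closed syllables: 2.

2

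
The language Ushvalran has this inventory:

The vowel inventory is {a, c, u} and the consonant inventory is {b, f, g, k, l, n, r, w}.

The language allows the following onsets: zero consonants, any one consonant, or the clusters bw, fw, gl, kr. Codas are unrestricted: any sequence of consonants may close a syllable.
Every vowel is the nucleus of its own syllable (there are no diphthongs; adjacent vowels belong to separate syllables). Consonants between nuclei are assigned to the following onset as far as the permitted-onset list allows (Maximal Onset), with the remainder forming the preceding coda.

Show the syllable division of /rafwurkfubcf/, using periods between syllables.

ra.fwurk.fu.bcf

The vowels are a, u, u, c — 4 nuclei, so 4 syllables.
σ1/σ2 boundary: cluster /fw/ — /fw/ is itself a permitted onset, so the whole cluster goes right; preceding coda = ∅.
σ2/σ3 boundary: /rkf/ splits as /rk/ + /f/ (/f/ is the longest suffix that is a licit onset).
σ3/σ4 boundary: /b/ is a single consonant, so it becomes the next onset.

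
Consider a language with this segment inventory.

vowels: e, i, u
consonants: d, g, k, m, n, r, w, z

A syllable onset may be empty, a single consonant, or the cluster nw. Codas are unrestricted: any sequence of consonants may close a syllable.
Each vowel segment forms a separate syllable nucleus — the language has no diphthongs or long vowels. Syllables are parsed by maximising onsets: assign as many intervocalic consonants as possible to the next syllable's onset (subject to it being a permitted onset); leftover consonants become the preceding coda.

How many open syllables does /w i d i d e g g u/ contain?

3

Nuclei (vowels): i, i, e, u → 4 syllables.
Between /i/ (V1) and /i/ (V2): just /d/ — single C goes to the following onset.
Between /i/ (V2) and /e/ (V3): just /d/ — single C goes to the following onset.
Between /e/ (V3) and /u/ (V4): /gg/ splits as /g/ + /g/ (/g/ is the longest suffix that is a licit onset).
So the parse is wi.di.deg.gu.
Classifying each syllable: /wi/ (open), /di/ (open), /deg/ (closed), /gu/ (open).
Open syllables: 3.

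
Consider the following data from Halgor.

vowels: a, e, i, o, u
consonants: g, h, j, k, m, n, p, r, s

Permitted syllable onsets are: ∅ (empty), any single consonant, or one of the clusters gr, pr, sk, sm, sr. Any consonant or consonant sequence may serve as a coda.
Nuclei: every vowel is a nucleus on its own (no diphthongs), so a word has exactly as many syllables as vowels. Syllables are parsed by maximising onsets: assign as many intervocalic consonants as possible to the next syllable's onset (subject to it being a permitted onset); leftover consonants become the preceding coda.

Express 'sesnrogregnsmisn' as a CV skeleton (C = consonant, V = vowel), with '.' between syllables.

Nuclei (vowels): e, o, e, i → 4 syllables.
σ1/σ2 boundary: cluster /snr/ — the longest permitted-onset suffix is /r/; onset = /r/, preceding coda = /sn/.
σ2/σ3 boundary: /gr/ — entire cluster is a permitted onset → onset /gr/, coda ∅.
σ3/σ4 boundary: /gnsm/ splits as /gn/ + /sm/ (/sm/ is the longest suffix that is a licit onset).
Result: sesn.ro.gregn.smisn.
Mapping each syllable to C/V: /sesn/ → CVCC, /ro/ → CV, /gregn/ → CCVCC, /smisn/ → CCVCC.

CVCC.CV.CCVCC.CCVCC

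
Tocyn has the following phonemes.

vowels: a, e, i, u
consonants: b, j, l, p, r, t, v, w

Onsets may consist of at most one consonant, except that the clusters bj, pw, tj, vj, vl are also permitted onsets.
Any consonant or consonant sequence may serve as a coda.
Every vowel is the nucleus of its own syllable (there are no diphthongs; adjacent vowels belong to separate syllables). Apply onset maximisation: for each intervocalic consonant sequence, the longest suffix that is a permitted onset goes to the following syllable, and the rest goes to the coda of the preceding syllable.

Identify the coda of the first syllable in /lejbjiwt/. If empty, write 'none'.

Vowels present: e, i; each is a nucleus, giving 2 syllables.
V1 /e/ – V2 /i/: /jbj/ — longest licit onset from the right is /bj/, leaving /j/ as coda.
Putting it together: lej.bjiwt.
Syllable 1 is /lej/: onset /l/, nucleus /e/, coda /j/.

j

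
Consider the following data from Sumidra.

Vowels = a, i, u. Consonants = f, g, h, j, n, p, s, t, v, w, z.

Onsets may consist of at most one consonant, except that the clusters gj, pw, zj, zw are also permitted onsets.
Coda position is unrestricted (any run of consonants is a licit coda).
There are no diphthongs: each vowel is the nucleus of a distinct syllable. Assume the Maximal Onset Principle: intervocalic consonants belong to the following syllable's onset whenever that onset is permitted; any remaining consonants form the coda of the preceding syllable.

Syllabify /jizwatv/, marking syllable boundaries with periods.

Vowels present: i, a; each is a nucleus, giving 2 syllables.
/i…a/ gap (V1→V2): /zw/ — entire cluster is a permitted onset → onset /zw/, coda ∅.

ji.zwatv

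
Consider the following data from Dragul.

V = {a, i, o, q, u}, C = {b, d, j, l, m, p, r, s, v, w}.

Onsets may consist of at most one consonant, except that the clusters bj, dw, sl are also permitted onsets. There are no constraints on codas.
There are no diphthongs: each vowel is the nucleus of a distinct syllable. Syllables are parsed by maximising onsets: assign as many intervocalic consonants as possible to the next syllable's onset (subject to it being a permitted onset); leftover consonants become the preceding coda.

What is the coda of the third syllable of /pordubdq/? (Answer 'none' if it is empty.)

Vowels present: o, u, q; each is a nucleus, giving 3 syllables.
V1 /o/ – V2 /u/: /rd/ splits as /r/ + /d/ (/d/ is the longest suffix that is a licit onset).
V2 /u/ – V3 /q/: /bd/; trying suffixes from longest down, /d/ is the first permitted one, so coda /b/ | onset /d/.
Syllabification: por.dub.dq.
Syllable 3 is /dq/: onset /d/, nucleus /q/, coda ∅.

none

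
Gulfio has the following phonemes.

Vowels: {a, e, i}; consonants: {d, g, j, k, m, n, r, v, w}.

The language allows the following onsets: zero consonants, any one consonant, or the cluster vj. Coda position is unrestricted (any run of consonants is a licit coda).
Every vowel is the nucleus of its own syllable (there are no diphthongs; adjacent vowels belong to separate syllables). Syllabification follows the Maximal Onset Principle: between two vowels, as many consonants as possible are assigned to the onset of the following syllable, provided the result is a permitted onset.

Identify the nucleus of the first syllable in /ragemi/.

a

The vowels are a, e, i — 3 nuclei, so 3 syllables.
The first nucleus (vowel 1 from the left) is /a/.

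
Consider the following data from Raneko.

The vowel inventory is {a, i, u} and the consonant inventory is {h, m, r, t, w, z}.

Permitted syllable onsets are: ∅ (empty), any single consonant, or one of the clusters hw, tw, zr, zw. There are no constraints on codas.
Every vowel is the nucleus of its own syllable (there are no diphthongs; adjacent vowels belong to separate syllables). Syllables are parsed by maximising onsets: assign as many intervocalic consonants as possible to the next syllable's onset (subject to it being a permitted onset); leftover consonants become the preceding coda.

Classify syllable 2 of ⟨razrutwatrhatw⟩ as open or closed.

The vowels are a, u, a, a — 4 nuclei, so 4 syllables.
V1 /a/ – V2 /u/: /zr/ is a licit onset in full, so it all attaches to the next syllable.
V2 /u/ – V3 /a/: /tw/ is a licit onset in full, so it all attaches to the next syllable.
V3 /a/ – V4 /a/: /trh/ splits as /tr/ + /h/ (/h/ is the longest suffix that is a licit onset).
Result: ra.zru.twatr.hatw.
Syllable 2 is /zru/; it ends in its nucleus with no coda, so it is open.

open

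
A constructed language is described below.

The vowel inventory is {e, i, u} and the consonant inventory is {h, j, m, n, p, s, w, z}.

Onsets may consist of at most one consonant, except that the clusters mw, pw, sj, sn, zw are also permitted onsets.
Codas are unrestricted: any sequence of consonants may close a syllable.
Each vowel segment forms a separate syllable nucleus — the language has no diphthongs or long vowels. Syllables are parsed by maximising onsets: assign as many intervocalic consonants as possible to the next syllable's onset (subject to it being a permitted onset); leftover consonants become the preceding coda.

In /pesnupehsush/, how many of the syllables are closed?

Nuclei (vowels): e, u, e, u → 4 syllables.
V1 /e/ – V2 /u/: /sn/ is a licit onset in full, so it all attaches to the next syllable.
V2 /u/ – V3 /e/: just /p/ — single C goes to the following onset.
V3 /e/ – V4 /u/: /hs/ splits as /h/ + /s/ (/s/ is the longest suffix that is a licit onset).
Result: pe.snu.peh.sush.
Classifying each syllable: /pe/ (open), /snu/ (open), /peh/ (closed), /sush/ (closed).
Closed syllables: 2.

2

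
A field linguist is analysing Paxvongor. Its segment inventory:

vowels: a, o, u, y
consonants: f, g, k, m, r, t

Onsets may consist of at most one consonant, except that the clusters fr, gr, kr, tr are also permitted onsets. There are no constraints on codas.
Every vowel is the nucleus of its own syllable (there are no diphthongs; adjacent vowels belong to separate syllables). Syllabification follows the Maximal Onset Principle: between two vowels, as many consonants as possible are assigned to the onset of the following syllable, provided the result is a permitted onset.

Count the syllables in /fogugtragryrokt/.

The vowels are o, u, a, y, o — 5 nuclei, so 5 syllables.

5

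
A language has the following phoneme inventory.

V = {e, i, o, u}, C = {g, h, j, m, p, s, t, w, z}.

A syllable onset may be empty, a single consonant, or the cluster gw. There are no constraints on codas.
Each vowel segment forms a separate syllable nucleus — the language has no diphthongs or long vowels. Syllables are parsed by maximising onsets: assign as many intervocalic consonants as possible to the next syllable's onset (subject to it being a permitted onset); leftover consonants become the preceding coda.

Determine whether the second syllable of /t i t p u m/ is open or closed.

closed

The vowels are i, u — 2 nuclei, so 2 syllables.
/i…u/ gap (V1→V2): /tp/ — longest licit onset from the right is /p/, leaving /t/ as coda.
Syllabification: tit.pum.
Syllable 2 is /pum/ with coda /m/, so it is closed.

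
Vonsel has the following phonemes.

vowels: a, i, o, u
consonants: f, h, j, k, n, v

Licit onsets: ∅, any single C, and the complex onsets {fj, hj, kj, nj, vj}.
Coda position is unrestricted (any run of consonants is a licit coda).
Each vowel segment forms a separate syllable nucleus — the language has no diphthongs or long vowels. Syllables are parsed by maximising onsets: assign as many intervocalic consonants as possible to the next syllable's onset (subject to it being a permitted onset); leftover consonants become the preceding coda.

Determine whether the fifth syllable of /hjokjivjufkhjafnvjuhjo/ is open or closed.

The vowels are o, i, u, a, u, o — 6 nuclei, so 6 syllables.
V1 /o/ – V2 /i/: cluster /kj/ — /kj/ is itself a permitted onset, so the whole cluster goes right; preceding coda = ∅.
V2 /i/ – V3 /u/: /vj/ — entire cluster is a permitted onset → onset /vj/, coda ∅.
V3 /u/ – V4 /a/: /fkhj/ splits as /fk/ + /hj/ (/hj/ is the longest suffix that is a licit onset).
V4 /a/ – V5 /u/: /fnvj/; trying suffixes from longest down, /vj/ is the first permitted one, so coda /fn/ | onset /vj/.
V5 /u/ – V6 /o/: cluster /hj/ — /hj/ is itself a permitted onset, so the whole cluster goes right; preceding coda = ∅.
Syllabification: hjo.kji.vjufk.hjafn.vju.hjo.
Syllable 5 is /vju/; it ends in its nucleus with no coda, so it is open.

open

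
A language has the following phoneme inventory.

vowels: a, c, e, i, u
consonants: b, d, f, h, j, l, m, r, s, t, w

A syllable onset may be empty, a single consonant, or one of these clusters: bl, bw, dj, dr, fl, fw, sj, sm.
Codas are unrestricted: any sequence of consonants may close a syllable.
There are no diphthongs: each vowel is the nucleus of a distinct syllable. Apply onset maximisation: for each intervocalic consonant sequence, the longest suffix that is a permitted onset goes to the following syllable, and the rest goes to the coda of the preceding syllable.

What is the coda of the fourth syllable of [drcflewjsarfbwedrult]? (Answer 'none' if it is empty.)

Nuclei (vowels): c, e, a, e, u → 5 syllables.
/c…e/ gap (V1→V2): /fl/ — entire cluster is a permitted onset → onset /fl/, coda ∅.
/e…a/ gap (V2→V3): /wjs/ — longest licit onset from the right is /s/, leaving /wj/ as coda.
/a…e/ gap (V3→V4): /rfbw/ splits as /rf/ + /bw/ (/bw/ is the longest suffix that is a licit onset).
/e…u/ gap (V4→V5): /dr/ — entire cluster is a permitted onset → onset /dr/, coda ∅.
Syllabification: drc.flewj.sarf.bwe.drult.
Syllable 4 is /bwe/: onset /bw/, nucleus /e/, coda ∅.

none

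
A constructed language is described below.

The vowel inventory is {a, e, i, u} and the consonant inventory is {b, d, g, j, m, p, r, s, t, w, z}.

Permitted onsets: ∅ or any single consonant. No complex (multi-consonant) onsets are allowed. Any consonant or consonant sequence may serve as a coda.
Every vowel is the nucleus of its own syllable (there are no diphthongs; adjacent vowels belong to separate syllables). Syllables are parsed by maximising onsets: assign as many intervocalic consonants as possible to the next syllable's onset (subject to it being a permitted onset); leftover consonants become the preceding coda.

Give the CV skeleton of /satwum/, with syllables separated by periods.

CVC.CVC

Vowels present: a, u; each is a nucleus, giving 2 syllables.
σ1/σ2 boundary: /tw/ splits as /t/ + /w/ (/w/ is the longest suffix that is a licit onset).
Result: sat.wum.
Mapping each syllable to C/V: /sat/ → CVC, /wum/ → CVC.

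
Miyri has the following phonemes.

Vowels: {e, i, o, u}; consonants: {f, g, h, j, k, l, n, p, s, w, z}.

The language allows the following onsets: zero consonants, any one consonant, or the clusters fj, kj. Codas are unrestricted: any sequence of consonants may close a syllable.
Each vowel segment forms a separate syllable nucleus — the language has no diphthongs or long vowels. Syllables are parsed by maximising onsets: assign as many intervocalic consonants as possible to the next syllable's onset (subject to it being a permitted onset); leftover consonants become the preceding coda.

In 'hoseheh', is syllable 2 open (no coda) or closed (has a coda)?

open

Vowels present: o, e, e; each is a nucleus, giving 3 syllables.
σ1/σ2 boundary: /s/ → onset of the next syllable (single consonants are always licit onsets).
σ2/σ3 boundary: /h/ → onset of the next syllable (single consonants are always licit onsets).
Syllabification: ho.se.heh.
Syllable 2 is /se/; it ends in its nucleus with no coda, so it is open.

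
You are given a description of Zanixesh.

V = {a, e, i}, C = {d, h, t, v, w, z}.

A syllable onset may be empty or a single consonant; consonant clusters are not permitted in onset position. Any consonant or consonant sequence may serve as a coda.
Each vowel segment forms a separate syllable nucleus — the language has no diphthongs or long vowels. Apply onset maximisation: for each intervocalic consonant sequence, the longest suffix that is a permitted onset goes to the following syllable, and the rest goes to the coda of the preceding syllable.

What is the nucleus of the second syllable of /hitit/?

i

The vowels are i, i — 2 nuclei, so 2 syllables.
The second nucleus (vowel 2 from the left) is /i/.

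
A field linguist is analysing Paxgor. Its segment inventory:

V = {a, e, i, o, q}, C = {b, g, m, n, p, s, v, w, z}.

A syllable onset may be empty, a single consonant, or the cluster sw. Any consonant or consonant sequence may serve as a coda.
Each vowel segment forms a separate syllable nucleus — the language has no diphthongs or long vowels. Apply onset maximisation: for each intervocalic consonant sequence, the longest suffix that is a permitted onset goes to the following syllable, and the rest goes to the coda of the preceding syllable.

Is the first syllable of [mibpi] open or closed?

closed

Vowels present: i, i; each is a nucleus, giving 2 syllables.
σ1/σ2 boundary: /bp/ — longest licit onset from the right is /p/, leaving /b/ as coda.
Result: mib.pi.
Syllable 1 is /mib/ with coda /b/, so it is closed.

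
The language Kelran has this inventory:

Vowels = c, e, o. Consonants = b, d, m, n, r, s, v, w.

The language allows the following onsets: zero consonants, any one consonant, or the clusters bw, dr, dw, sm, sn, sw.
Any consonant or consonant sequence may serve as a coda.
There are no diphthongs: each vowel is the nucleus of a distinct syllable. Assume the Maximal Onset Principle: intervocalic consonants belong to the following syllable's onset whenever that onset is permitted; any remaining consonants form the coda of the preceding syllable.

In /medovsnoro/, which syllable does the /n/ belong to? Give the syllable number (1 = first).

Nuclei (vowels): e, o, o, o → 4 syllables.
Between /e/ (V1) and /o/ (V2): just /d/ — single C goes to the following onset.
Between /o/ (V2) and /o/ (V3): /vsn/; trying suffixes from longest down, /sn/ is the first permitted one, so coda /v/ | onset /sn/.
Between /o/ (V3) and /o/ (V4): /r/ → onset of the next syllable (single consonants are always licit onsets).
Putting it together: me.dov.sno.ro.
The /n/ is in the onset of syllable 3 (/sno/).

3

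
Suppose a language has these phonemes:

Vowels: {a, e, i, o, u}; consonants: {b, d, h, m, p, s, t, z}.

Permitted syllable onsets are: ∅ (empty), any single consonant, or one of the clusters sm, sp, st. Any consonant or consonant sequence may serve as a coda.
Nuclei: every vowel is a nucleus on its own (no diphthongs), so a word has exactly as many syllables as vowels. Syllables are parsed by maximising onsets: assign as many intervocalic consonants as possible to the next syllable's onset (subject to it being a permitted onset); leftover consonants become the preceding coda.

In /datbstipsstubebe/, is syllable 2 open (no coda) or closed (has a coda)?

closed

Nuclei (vowels): a, i, u, e, e → 5 syllables.
V1 /a/ – V2 /i/: cluster /tbst/ — the longest permitted-onset suffix is /st/; onset = /st/, preceding coda = /tb/.
V2 /i/ – V3 /u/: /psst/ — longest licit onset from the right is /st/, leaving /ps/ as coda.
V3 /u/ – V4 /e/: /b/ → onset of the next syllable (single consonants are always licit onsets).
V4 /e/ – V5 /e/: /b/ → onset of the next syllable (single consonants are always licit onsets).
Result: datb.stips.stu.be.be.
Syllable 2 is /stips/ with coda /ps/, so it is closed.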